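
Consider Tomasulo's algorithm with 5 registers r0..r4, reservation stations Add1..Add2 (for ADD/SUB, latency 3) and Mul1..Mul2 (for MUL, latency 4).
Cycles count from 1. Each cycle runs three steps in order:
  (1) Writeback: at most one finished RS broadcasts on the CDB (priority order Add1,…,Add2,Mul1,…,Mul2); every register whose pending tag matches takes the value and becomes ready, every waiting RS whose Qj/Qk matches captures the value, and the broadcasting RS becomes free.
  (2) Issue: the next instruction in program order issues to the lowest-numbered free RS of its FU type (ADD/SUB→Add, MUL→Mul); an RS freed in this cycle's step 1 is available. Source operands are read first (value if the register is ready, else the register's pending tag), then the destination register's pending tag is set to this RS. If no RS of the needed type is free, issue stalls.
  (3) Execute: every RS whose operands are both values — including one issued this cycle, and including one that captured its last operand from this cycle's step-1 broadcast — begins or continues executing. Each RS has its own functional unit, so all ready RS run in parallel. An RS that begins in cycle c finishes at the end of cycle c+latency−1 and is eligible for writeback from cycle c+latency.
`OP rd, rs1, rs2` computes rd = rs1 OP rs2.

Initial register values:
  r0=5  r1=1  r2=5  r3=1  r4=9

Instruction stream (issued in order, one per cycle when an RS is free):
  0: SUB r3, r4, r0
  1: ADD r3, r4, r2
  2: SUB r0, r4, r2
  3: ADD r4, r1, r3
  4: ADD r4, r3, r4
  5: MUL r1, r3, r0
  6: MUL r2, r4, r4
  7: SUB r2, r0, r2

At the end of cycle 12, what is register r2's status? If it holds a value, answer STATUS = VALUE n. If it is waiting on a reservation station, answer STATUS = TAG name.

STATUS = TAG Add2

  c1: issue SUB r3<-Add1  regs: r0:5,r1:1,r2:5,r3:Add1,r4:9
  c2: issue ADD r3<-Add2  regs: r0:5,r1:1,r2:5,r3:Add2,r4:9
  c3: stall  regs: r0:5,r1:1,r2:5,r3:Add2,r4:9
  c4: CDB Add1=4; issue SUB r0<-Add1  regs: r0:Add1,r1:1,r2:5,r3:Add2,r4:9
  c5: CDB Add2=14; issue ADD r4<-Add2  regs: r0:Add1,r1:1,r2:5,r3:14,r4:Add2
  c6: stall  regs: r0:Add1,r1:1,r2:5,r3:14,r4:Add2
  c7: CDB Add1=4; issue ADD r4<-Add1  regs: r0:4,r1:1,r2:5,r3:14,r4:Add1
  c8: CDB Add2=15; issue MUL r1<-Mul1  regs: r0:4,r1:Mul1,r2:5,r3:14,r4:Add1
  c9: issue MUL r2<-Mul2  regs: r0:4,r1:Mul1,r2:Mul2,r3:14,r4:Add1
  c10: issue SUB r2<-Add2  regs: r0:4,r1:Mul1,r2:Add2,r3:14,r4:Add1
  c11: CDB Add1=29  regs: r0:4,r1:Mul1,r2:Add2,r3:14,r4:29
  c12: CDB Mul1=56  regs: r0:4,r1:56,r2:Add2,r3:14,r4:29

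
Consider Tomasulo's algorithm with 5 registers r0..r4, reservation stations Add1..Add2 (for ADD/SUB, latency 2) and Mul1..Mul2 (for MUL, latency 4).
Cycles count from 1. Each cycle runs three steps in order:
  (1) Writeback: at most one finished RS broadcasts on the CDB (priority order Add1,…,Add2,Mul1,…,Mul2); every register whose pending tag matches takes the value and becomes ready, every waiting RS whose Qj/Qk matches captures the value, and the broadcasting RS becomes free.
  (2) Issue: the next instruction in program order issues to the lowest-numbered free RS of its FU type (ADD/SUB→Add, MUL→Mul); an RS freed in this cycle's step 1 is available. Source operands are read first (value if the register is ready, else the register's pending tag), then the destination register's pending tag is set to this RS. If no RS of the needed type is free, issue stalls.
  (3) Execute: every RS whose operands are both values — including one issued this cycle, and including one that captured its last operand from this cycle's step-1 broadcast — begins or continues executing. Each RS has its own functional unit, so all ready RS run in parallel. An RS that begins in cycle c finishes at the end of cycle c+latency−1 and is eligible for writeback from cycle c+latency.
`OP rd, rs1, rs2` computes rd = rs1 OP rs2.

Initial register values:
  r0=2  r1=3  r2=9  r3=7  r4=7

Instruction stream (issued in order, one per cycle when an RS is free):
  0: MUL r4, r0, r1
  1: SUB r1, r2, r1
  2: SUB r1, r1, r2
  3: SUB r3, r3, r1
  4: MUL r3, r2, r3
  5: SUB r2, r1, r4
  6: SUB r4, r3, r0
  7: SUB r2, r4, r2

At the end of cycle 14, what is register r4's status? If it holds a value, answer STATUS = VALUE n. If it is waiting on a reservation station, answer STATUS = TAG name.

cycle 1: issue MUL r4<-Mul1 // r0:2,r1:3,r2:9,r3:7,r4:Mul1
cycle 2: issue SUB r1<-Add1 // r0:2,r1:Add1,r2:9,r3:7,r4:Mul1
cycle 3: issue SUB r1<-Add2 // r0:2,r1:Add2,r2:9,r3:7,r4:Mul1
cycle 4: CDB Add1=6; issue SUB r3<-Add1 // r0:2,r1:Add2,r2:9,r3:Add1,r4:Mul1
cycle 5: CDB Mul1=6; issue MUL r3<-Mul1 // r0:2,r1:Add2,r2:9,r3:Mul1,r4:6
cycle 6: CDB Add2=-3; issue SUB r2<-Add2 // r0:2,r1:-3,r2:Add2,r3:Mul1,r4:6
cycle 7: stall // r0:2,r1:-3,r2:Add2,r3:Mul1,r4:6
cycle 8: CDB Add1=10; issue SUB r4<-Add1 // r0:2,r1:-3,r2:Add2,r3:Mul1,r4:Add1
cycle 9: CDB Add2=-9; issue SUB r2<-Add2 // r0:2,r1:-3,r2:Add2,r3:Mul1,r4:Add1
cycle 10: - // r0:2,r1:-3,r2:Add2,r3:Mul1,r4:Add1
cycle 11: - // r0:2,r1:-3,r2:Add2,r3:Mul1,r4:Add1
cycle 12: CDB Mul1=90 // r0:2,r1:-3,r2:Add2,r3:90,r4:Add1
cycle 13: - // r0:2,r1:-3,r2:Add2,r3:90,r4:Add1
cycle 14: CDB Add1=88 // r0:2,r1:-3,r2:Add2,r3:90,r4:88

STATUS = VALUE 88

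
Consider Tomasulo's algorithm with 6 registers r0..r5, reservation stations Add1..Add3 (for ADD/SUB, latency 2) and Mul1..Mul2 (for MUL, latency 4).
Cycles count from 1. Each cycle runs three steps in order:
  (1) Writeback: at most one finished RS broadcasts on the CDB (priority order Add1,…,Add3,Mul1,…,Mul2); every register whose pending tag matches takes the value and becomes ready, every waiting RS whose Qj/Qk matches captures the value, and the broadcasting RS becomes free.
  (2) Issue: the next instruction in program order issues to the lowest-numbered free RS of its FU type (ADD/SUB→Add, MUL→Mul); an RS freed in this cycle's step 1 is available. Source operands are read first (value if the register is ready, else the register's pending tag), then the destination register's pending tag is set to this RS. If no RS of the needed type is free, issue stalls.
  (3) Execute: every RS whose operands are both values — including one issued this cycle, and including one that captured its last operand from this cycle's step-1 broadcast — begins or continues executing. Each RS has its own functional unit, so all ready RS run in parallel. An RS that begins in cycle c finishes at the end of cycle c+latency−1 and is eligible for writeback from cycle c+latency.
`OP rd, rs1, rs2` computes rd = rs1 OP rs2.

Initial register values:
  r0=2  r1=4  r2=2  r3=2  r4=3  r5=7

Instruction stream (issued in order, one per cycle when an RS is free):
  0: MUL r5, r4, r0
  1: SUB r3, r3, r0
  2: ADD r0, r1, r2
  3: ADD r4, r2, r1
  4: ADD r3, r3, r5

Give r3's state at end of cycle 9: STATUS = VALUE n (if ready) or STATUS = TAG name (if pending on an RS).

STATUS = VALUE 6

  c1: issue MUL r5<-Mul1  regs: r0:2,r1:4,r2:2,r3:2,r4:3,r5:Mul1
  c2: issue SUB r3<-Add1  regs: r0:2,r1:4,r2:2,r3:Add1,r4:3,r5:Mul1
  c3: issue ADD r0<-Add2  regs: r0:Add2,r1:4,r2:2,r3:Add1,r4:3,r5:Mul1
  c4: CDB Add1=0; issue ADD r4<-Add1  regs: r0:Add2,r1:4,r2:2,r3:0,r4:Add1,r5:Mul1
  c5: CDB Add2=6; issue ADD r3<-Add2  regs: r0:6,r1:4,r2:2,r3:Add2,r4:Add1,r5:Mul1
  c6: CDB Add1=6  regs: r0:6,r1:4,r2:2,r3:Add2,r4:6,r5:Mul1
  c7: CDB Mul1=6  regs: r0:6,r1:4,r2:2,r3:Add2,r4:6,r5:6
  c8: -  regs: r0:6,r1:4,r2:2,r3:Add2,r4:6,r5:6
  c9: CDB Add2=6  regs: r0:6,r1:4,r2:2,r3:6,r4:6,r5:6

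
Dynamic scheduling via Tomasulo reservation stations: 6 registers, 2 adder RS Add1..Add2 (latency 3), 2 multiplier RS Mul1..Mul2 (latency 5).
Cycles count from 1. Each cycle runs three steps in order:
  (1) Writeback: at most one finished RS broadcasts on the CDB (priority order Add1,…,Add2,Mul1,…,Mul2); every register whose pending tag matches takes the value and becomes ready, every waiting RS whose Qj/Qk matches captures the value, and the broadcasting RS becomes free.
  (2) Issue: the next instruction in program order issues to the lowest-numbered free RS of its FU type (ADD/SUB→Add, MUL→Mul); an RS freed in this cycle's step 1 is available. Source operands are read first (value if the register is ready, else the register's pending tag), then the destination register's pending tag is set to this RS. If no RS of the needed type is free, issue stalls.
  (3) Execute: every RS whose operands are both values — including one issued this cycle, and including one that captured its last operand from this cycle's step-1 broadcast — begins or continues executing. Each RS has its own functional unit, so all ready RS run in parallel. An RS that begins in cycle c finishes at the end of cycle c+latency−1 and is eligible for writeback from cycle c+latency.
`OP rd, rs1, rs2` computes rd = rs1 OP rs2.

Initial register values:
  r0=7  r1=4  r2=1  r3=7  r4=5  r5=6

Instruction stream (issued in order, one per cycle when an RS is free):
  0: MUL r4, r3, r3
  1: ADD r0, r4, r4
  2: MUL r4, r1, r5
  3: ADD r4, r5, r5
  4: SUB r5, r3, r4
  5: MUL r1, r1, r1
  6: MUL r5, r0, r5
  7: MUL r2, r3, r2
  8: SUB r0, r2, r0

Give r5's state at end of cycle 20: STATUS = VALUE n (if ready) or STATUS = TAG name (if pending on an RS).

  c1: issue MUL r4<-Mul1  regs: r0:7,r1:4,r2:1,r3:7,r4:Mul1,r5:6
  c2: issue ADD r0<-Add1  regs: r0:Add1,r1:4,r2:1,r3:7,r4:Mul1,r5:6
  c3: issue MUL r4<-Mul2  regs: r0:Add1,r1:4,r2:1,r3:7,r4:Mul2,r5:6
  c4: issue ADD r4<-Add2  regs: r0:Add1,r1:4,r2:1,r3:7,r4:Add2,r5:6
  c5: stall  regs: r0:Add1,r1:4,r2:1,r3:7,r4:Add2,r5:6
  c6: CDB Mul1=49; stall  regs: r0:Add1,r1:4,r2:1,r3:7,r4:Add2,r5:6
  c7: CDB Add2=12; issue SUB r5<-Add2  regs: r0:Add1,r1:4,r2:1,r3:7,r4:12,r5:Add2
  c8: CDB Mul2=24; issue MUL r1<-Mul1  regs: r0:Add1,r1:Mul1,r2:1,r3:7,r4:12,r5:Add2
  c9: CDB Add1=98; issue MUL r5<-Mul2  regs: r0:98,r1:Mul1,r2:1,r3:7,r4:12,r5:Mul2
  c10: CDB Add2=-5; stall  regs: r0:98,r1:Mul1,r2:1,r3:7,r4:12,r5:Mul2
  c11: stall  regs: r0:98,r1:Mul1,r2:1,r3:7,r4:12,r5:Mul2
  c12: stall  regs: r0:98,r1:Mul1,r2:1,r3:7,r4:12,r5:Mul2
  c13: CDB Mul1=16; issue MUL r2<-Mul1  regs: r0:98,r1:16,r2:Mul1,r3:7,r4:12,r5:Mul2
  c14: issue SUB r0<-Add1  regs: r0:Add1,r1:16,r2:Mul1,r3:7,r4:12,r5:Mul2
  c15: CDB Mul2=-490  regs: r0:Add1,r1:16,r2:Mul1,r3:7,r4:12,r5:-490
  c16: -  regs: r0:Add1,r1:16,r2:Mul1,r3:7,r4:12,r5:-490
  c17: -  regs: r0:Add1,r1:16,r2:Mul1,r3:7,r4:12,r5:-490
  c18: CDB Mul1=7  regs: r0:Add1,r1:16,r2:7,r3:7,r4:12,r5:-490
  c19: -  regs: r0:Add1,r1:16,r2:7,r3:7,r4:12,r5:-490
  c20: -  regs: r0:Add1,r1:16,r2:7,r3:7,r4:12,r5:-490

STATUS = VALUE -490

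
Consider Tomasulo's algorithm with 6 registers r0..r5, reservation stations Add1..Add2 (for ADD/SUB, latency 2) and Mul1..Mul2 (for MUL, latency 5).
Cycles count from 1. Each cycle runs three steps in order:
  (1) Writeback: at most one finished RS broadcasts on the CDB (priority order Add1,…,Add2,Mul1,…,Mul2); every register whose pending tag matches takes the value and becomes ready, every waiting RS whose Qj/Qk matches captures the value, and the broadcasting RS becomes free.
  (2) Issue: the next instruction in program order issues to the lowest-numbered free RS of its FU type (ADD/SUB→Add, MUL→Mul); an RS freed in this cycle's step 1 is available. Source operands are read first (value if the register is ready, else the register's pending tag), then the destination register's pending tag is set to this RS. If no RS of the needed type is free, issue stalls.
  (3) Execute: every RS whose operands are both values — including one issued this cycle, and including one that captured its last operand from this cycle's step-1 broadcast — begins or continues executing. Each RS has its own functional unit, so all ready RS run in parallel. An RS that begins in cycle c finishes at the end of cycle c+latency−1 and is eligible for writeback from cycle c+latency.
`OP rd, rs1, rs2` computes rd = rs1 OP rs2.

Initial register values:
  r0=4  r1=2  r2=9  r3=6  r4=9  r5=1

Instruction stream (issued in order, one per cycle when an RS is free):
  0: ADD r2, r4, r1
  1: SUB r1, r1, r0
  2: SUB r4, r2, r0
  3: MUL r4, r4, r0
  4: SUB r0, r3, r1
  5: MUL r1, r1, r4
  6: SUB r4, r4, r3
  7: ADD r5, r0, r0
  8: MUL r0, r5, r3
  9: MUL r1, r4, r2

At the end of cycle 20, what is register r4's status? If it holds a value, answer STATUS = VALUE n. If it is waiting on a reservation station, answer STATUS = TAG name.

STATUS = VALUE 22

c1: issue ADD r2<-Add1 | r0:4,r1:2,r2:Add1,r3:6,r4:9,r5:1
c2: issue SUB r1<-Add2 | r0:4,r1:Add2,r2:Add1,r3:6,r4:9,r5:1
c3: CDB Add1=11; issue SUB r4<-Add1 | r0:4,r1:Add2,r2:11,r3:6,r4:Add1,r5:1
c4: CDB Add2=-2; issue MUL r4<-Mul1 | r0:4,r1:-2,r2:11,r3:6,r4:Mul1,r5:1
c5: CDB Add1=7; issue SUB r0<-Add1 | r0:Add1,r1:-2,r2:11,r3:6,r4:Mul1,r5:1
c6: issue MUL r1<-Mul2 | r0:Add1,r1:Mul2,r2:11,r3:6,r4:Mul1,r5:1
c7: CDB Add1=8; issue SUB r4<-Add1 | r0:8,r1:Mul2,r2:11,r3:6,r4:Add1,r5:1
c8: issue ADD r5<-Add2 | r0:8,r1:Mul2,r2:11,r3:6,r4:Add1,r5:Add2
c9: stall | r0:8,r1:Mul2,r2:11,r3:6,r4:Add1,r5:Add2
c10: CDB Add2=16; stall | r0:8,r1:Mul2,r2:11,r3:6,r4:Add1,r5:16
c11: CDB Mul1=28; issue MUL r0<-Mul1 | r0:Mul1,r1:Mul2,r2:11,r3:6,r4:Add1,r5:16
c12: stall | r0:Mul1,r1:Mul2,r2:11,r3:6,r4:Add1,r5:16
c13: CDB Add1=22; stall | r0:Mul1,r1:Mul2,r2:11,r3:6,r4:22,r5:16
c14: stall | r0:Mul1,r1:Mul2,r2:11,r3:6,r4:22,r5:16
c15: stall | r0:Mul1,r1:Mul2,r2:11,r3:6,r4:22,r5:16
c16: CDB Mul1=96; issue MUL r1<-Mul1 | r0:96,r1:Mul1,r2:11,r3:6,r4:22,r5:16
c17: CDB Mul2=-56 | r0:96,r1:Mul1,r2:11,r3:6,r4:22,r5:16
c18: - | r0:96,r1:Mul1,r2:11,r3:6,r4:22,r5:16
c19: - | r0:96,r1:Mul1,r2:11,r3:6,r4:22,r5:16
c20: - | r0:96,r1:Mul1,r2:11,r3:6,r4:22,r5:16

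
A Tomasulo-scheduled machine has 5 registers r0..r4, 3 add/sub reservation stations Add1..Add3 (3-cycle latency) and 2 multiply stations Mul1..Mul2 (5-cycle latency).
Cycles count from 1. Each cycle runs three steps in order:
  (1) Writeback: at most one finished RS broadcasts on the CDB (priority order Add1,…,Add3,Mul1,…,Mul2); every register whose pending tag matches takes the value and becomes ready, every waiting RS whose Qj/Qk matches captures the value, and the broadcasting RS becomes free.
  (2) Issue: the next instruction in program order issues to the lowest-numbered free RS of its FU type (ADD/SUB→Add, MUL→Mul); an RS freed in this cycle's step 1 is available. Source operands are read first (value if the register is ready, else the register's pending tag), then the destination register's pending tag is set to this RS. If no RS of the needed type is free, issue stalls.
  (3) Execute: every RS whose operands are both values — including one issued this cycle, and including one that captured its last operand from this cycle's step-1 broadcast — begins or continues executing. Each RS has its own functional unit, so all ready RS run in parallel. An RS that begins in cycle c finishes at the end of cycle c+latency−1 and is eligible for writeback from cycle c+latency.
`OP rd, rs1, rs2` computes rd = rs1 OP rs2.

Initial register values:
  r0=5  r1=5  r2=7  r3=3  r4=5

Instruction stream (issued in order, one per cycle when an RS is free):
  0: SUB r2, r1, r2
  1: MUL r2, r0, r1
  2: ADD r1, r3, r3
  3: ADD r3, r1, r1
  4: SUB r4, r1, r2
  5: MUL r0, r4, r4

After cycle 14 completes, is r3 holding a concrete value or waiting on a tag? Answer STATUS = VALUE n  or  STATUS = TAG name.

c1: issue SUB r2<-Add1 | r0:5,r1:5,r2:Add1,r3:3,r4:5
c2: issue MUL r2<-Mul1 | r0:5,r1:5,r2:Mul1,r3:3,r4:5
c3: issue ADD r1<-Add2 | r0:5,r1:Add2,r2:Mul1,r3:3,r4:5
c4: CDB Add1=-2; issue ADD r3<-Add1 | r0:5,r1:Add2,r2:Mul1,r3:Add1,r4:5
c5: issue SUB r4<-Add3 | r0:5,r1:Add2,r2:Mul1,r3:Add1,r4:Add3
c6: CDB Add2=6; issue MUL r0<-Mul2 | r0:Mul2,r1:6,r2:Mul1,r3:Add1,r4:Add3
c7: CDB Mul1=25 | r0:Mul2,r1:6,r2:25,r3:Add1,r4:Add3
c8: - | r0:Mul2,r1:6,r2:25,r3:Add1,r4:Add3
c9: CDB Add1=12 | r0:Mul2,r1:6,r2:25,r3:12,r4:Add3
c10: CDB Add3=-19 | r0:Mul2,r1:6,r2:25,r3:12,r4:-19
c11: - | r0:Mul2,r1:6,r2:25,r3:12,r4:-19
c12: - | r0:Mul2,r1:6,r2:25,r3:12,r4:-19
c13: - | r0:Mul2,r1:6,r2:25,r3:12,r4:-19
c14: - | r0:Mul2,r1:6,r2:25,r3:12,r4:-19

STATUS = VALUE 12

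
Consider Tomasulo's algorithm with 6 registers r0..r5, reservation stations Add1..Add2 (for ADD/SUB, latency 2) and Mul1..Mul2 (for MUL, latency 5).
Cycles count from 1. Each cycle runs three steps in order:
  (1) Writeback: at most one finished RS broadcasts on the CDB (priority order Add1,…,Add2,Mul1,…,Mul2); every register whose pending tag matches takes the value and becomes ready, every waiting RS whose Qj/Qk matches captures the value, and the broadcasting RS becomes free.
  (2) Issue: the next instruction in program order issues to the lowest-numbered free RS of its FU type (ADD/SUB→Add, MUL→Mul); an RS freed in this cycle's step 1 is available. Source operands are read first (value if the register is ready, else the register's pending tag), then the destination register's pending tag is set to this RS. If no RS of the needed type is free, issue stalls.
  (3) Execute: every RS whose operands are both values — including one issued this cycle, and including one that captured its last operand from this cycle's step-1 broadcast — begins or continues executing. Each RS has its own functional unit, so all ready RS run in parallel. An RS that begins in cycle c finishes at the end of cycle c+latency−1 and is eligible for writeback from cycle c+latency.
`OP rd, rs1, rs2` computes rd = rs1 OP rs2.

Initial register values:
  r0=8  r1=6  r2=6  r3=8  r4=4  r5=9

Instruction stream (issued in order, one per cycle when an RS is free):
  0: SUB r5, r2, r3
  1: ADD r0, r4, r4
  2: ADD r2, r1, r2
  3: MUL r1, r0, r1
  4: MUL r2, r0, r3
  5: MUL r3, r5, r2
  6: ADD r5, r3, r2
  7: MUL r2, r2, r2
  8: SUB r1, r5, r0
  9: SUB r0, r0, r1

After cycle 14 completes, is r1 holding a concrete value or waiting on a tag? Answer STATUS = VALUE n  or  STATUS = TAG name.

cycle 1: issue SUB r5<-Add1 // r0:8,r1:6,r2:6,r3:8,r4:4,r5:Add1
cycle 2: issue ADD r0<-Add2 // r0:Add2,r1:6,r2:6,r3:8,r4:4,r5:Add1
cycle 3: CDB Add1=-2; issue ADD r2<-Add1 // r0:Add2,r1:6,r2:Add1,r3:8,r4:4,r5:-2
cycle 4: CDB Add2=8; issue MUL r1<-Mul1 // r0:8,r1:Mul1,r2:Add1,r3:8,r4:4,r5:-2
cycle 5: CDB Add1=12; issue MUL r2<-Mul2 // r0:8,r1:Mul1,r2:Mul2,r3:8,r4:4,r5:-2
cycle 6: stall // r0:8,r1:Mul1,r2:Mul2,r3:8,r4:4,r5:-2
cycle 7: stall // r0:8,r1:Mul1,r2:Mul2,r3:8,r4:4,r5:-2
cycle 8: stall // r0:8,r1:Mul1,r2:Mul2,r3:8,r4:4,r5:-2
cycle 9: CDB Mul1=48; issue MUL r3<-Mul1 // r0:8,r1:48,r2:Mul2,r3:Mul1,r4:4,r5:-2
cycle 10: CDB Mul2=64; issue ADD r5<-Add1 // r0:8,r1:48,r2:64,r3:Mul1,r4:4,r5:Add1
cycle 11: issue MUL r2<-Mul2 // r0:8,r1:48,r2:Mul2,r3:Mul1,r4:4,r5:Add1
cycle 12: issue SUB r1<-Add2 // r0:8,r1:Add2,r2:Mul2,r3:Mul1,r4:4,r5:Add1
cycle 13: stall // r0:8,r1:Add2,r2:Mul2,r3:Mul1,r4:4,r5:Add1
cycle 14: stall // r0:8,r1:Add2,r2:Mul2,r3:Mul1,r4:4,r5:Add1

STATUS = TAG Add2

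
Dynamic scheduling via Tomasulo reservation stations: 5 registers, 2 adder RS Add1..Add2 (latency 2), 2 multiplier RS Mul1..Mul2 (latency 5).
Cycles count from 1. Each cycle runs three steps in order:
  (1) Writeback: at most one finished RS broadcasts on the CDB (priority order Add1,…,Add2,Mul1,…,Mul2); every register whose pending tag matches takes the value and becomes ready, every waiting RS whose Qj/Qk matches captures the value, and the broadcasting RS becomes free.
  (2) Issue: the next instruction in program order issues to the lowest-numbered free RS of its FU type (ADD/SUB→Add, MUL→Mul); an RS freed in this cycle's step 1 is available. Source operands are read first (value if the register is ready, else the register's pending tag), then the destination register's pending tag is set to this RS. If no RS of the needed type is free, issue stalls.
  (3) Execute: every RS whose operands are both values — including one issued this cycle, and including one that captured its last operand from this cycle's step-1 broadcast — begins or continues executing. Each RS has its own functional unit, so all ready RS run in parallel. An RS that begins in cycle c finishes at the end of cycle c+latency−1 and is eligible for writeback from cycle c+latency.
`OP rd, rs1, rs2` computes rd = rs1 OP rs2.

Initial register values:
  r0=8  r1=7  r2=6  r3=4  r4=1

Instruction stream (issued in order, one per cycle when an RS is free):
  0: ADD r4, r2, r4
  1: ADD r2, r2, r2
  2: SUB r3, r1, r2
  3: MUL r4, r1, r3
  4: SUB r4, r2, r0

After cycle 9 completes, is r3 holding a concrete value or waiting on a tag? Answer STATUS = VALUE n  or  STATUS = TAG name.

STATUS = VALUE -5

  c1: issue ADD r4<-Add1  regs: r0:8,r1:7,r2:6,r3:4,r4:Add1
  c2: issue ADD r2<-Add2  regs: r0:8,r1:7,r2:Add2,r3:4,r4:Add1
  c3: CDB Add1=7; issue SUB r3<-Add1  regs: r0:8,r1:7,r2:Add2,r3:Add1,r4:7
  c4: CDB Add2=12; issue MUL r4<-Mul1  regs: r0:8,r1:7,r2:12,r3:Add1,r4:Mul1
  c5: issue SUB r4<-Add2  regs: r0:8,r1:7,r2:12,r3:Add1,r4:Add2
  c6: CDB Add1=-5  regs: r0:8,r1:7,r2:12,r3:-5,r4:Add2
  c7: CDB Add2=4  regs: r0:8,r1:7,r2:12,r3:-5,r4:4
  c8: -  regs: r0:8,r1:7,r2:12,r3:-5,r4:4
  c9: -  regs: r0:8,r1:7,r2:12,r3:-5,r4:4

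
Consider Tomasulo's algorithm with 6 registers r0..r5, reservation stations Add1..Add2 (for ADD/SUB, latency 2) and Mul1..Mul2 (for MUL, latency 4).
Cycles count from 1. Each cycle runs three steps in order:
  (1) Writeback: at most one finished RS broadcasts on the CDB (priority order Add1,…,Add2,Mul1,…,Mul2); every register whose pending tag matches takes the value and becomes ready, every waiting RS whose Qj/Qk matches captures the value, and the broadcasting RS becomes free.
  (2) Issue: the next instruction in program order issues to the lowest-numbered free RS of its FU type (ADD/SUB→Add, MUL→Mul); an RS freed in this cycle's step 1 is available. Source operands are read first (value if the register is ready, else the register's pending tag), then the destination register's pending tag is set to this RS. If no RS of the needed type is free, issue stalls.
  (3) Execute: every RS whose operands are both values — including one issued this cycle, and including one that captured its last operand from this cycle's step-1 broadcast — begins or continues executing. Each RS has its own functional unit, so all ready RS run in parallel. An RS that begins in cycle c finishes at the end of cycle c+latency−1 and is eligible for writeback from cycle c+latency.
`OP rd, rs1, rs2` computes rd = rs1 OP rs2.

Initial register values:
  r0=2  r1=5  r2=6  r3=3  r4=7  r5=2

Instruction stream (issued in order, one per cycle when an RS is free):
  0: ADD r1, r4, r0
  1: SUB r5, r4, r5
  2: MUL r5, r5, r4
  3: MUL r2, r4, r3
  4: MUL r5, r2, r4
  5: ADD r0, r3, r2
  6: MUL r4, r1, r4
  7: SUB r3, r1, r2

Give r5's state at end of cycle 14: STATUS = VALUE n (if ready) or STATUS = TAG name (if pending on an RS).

c1: issue ADD r1<-Add1 | r0:2,r1:Add1,r2:6,r3:3,r4:7,r5:2
c2: issue SUB r5<-Add2 | r0:2,r1:Add1,r2:6,r3:3,r4:7,r5:Add2
c3: CDB Add1=9; issue MUL r5<-Mul1 | r0:2,r1:9,r2:6,r3:3,r4:7,r5:Mul1
c4: CDB Add2=5; issue MUL r2<-Mul2 | r0:2,r1:9,r2:Mul2,r3:3,r4:7,r5:Mul1
c5: stall | r0:2,r1:9,r2:Mul2,r3:3,r4:7,r5:Mul1
c6: stall | r0:2,r1:9,r2:Mul2,r3:3,r4:7,r5:Mul1
c7: stall | r0:2,r1:9,r2:Mul2,r3:3,r4:7,r5:Mul1
c8: CDB Mul1=35; issue MUL r5<-Mul1 | r0:2,r1:9,r2:Mul2,r3:3,r4:7,r5:Mul1
c9: CDB Mul2=21; issue ADD r0<-Add1 | r0:Add1,r1:9,r2:21,r3:3,r4:7,r5:Mul1
c10: issue MUL r4<-Mul2 | r0:Add1,r1:9,r2:21,r3:3,r4:Mul2,r5:Mul1
c11: CDB Add1=24; issue SUB r3<-Add1 | r0:24,r1:9,r2:21,r3:Add1,r4:Mul2,r5:Mul1
c12: - | r0:24,r1:9,r2:21,r3:Add1,r4:Mul2,r5:Mul1
c13: CDB Add1=-12 | r0:24,r1:9,r2:21,r3:-12,r4:Mul2,r5:Mul1
c14: CDB Mul1=147 | r0:24,r1:9,r2:21,r3:-12,r4:Mul2,r5:147

STATUS = VALUE 147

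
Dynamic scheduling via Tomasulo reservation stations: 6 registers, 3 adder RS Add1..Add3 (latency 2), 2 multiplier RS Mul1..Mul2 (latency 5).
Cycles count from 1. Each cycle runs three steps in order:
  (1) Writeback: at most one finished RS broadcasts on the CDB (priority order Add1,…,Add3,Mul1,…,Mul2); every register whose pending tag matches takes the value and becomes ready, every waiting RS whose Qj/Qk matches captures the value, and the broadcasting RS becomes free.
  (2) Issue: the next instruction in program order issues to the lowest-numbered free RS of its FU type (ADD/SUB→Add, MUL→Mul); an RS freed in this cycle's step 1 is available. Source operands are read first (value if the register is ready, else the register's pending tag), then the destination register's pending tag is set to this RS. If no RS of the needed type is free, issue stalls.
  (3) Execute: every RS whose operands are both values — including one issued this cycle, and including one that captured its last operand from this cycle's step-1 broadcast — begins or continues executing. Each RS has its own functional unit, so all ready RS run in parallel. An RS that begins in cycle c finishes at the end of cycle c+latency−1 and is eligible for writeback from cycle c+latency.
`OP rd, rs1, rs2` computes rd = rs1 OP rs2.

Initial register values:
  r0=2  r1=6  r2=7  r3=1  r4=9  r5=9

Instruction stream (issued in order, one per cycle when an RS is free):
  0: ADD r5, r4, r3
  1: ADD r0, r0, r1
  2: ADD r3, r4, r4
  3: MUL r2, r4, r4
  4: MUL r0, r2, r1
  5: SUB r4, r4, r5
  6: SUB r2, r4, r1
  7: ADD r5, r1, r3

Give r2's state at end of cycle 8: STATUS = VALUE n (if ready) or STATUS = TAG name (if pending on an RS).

c1: issue ADD r5<-Add1 | r0:2,r1:6,r2:7,r3:1,r4:9,r5:Add1
c2: issue ADD r0<-Add2 | r0:Add2,r1:6,r2:7,r3:1,r4:9,r5:Add1
c3: CDB Add1=10; issue ADD r3<-Add1 | r0:Add2,r1:6,r2:7,r3:Add1,r4:9,r5:10
c4: CDB Add2=8; issue MUL r2<-Mul1 | r0:8,r1:6,r2:Mul1,r3:Add1,r4:9,r5:10
c5: CDB Add1=18; issue MUL r0<-Mul2 | r0:Mul2,r1:6,r2:Mul1,r3:18,r4:9,r5:10
c6: issue SUB r4<-Add1 | r0:Mul2,r1:6,r2:Mul1,r3:18,r4:Add1,r5:10
c7: issue SUB r2<-Add2 | r0:Mul2,r1:6,r2:Add2,r3:18,r4:Add1,r5:10
c8: CDB Add1=-1; issue ADD r5<-Add1 | r0:Mul2,r1:6,r2:Add2,r3:18,r4:-1,r5:Add1

STATUS = TAG Add2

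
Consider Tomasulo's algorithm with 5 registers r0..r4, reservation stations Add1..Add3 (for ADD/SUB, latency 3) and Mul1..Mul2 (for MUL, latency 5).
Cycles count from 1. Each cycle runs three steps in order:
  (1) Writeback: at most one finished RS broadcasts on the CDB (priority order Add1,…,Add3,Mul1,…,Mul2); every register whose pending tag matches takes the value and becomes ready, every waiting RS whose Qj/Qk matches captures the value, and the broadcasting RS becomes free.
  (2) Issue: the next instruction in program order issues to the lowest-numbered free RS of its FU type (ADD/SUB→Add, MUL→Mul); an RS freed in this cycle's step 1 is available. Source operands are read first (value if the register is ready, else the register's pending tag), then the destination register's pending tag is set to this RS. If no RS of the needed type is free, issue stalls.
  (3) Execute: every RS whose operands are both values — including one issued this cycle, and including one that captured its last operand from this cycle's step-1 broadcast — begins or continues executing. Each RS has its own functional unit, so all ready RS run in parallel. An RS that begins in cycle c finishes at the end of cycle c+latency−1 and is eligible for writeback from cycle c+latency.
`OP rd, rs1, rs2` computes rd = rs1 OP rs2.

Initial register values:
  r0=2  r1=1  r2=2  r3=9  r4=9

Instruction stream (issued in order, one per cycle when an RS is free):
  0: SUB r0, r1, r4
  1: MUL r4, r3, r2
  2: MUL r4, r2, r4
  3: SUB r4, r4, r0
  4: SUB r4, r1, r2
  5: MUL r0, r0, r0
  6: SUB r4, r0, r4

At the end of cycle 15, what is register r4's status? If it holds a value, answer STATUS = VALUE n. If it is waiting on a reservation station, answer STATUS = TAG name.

STATUS = VALUE 65

  c1: issue SUB r0<-Add1  regs: r0:Add1,r1:1,r2:2,r3:9,r4:9
  c2: issue MUL r4<-Mul1  regs: r0:Add1,r1:1,r2:2,r3:9,r4:Mul1
  c3: issue MUL r4<-Mul2  regs: r0:Add1,r1:1,r2:2,r3:9,r4:Mul2
  c4: CDB Add1=-8; issue SUB r4<-Add1  regs: r0:-8,r1:1,r2:2,r3:9,r4:Add1
  c5: issue SUB r4<-Add2  regs: r0:-8,r1:1,r2:2,r3:9,r4:Add2
  c6: stall  regs: r0:-8,r1:1,r2:2,r3:9,r4:Add2
  c7: CDB Mul1=18; issue MUL r0<-Mul1  regs: r0:Mul1,r1:1,r2:2,r3:9,r4:Add2
  c8: CDB Add2=-1; issue SUB r4<-Add2  regs: r0:Mul1,r1:1,r2:2,r3:9,r4:Add2
  c9: -  regs: r0:Mul1,r1:1,r2:2,r3:9,r4:Add2
  c10: -  regs: r0:Mul1,r1:1,r2:2,r3:9,r4:Add2
  c11: -  regs: r0:Mul1,r1:1,r2:2,r3:9,r4:Add2
  c12: CDB Mul1=64  regs: r0:64,r1:1,r2:2,r3:9,r4:Add2
  c13: CDB Mul2=36  regs: r0:64,r1:1,r2:2,r3:9,r4:Add2
  c14: -  regs: r0:64,r1:1,r2:2,r3:9,r4:Add2
  c15: CDB Add2=65  regs: r0:64,r1:1,r2:2,r3:9,r4:65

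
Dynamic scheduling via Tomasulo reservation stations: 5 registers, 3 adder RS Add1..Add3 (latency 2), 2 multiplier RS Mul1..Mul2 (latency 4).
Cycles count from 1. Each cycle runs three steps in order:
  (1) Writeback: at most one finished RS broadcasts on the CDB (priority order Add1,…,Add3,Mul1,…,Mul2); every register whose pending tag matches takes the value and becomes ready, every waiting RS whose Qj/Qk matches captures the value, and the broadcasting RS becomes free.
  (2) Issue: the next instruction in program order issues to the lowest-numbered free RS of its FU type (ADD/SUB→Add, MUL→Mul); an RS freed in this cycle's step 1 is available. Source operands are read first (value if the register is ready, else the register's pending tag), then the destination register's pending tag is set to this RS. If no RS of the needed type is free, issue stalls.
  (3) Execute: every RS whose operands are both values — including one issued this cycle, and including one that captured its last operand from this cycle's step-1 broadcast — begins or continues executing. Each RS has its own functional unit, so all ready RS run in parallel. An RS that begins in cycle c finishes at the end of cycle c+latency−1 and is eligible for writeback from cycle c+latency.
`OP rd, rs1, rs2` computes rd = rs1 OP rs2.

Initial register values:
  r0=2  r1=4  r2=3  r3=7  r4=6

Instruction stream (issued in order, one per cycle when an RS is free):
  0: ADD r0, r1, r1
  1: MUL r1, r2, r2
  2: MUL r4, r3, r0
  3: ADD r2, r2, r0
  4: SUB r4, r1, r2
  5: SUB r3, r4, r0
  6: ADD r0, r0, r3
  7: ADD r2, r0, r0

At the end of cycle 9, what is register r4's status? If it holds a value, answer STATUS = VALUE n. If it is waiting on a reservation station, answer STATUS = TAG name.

STATUS = VALUE -2

c1: issue ADD r0<-Add1 | r0:Add1,r1:4,r2:3,r3:7,r4:6
c2: issue MUL r1<-Mul1 | r0:Add1,r1:Mul1,r2:3,r3:7,r4:6
c3: CDB Add1=8; issue MUL r4<-Mul2 | r0:8,r1:Mul1,r2:3,r3:7,r4:Mul2
c4: issue ADD r2<-Add1 | r0:8,r1:Mul1,r2:Add1,r3:7,r4:Mul2
c5: issue SUB r4<-Add2 | r0:8,r1:Mul1,r2:Add1,r3:7,r4:Add2
c6: CDB Add1=11; issue SUB r3<-Add1 | r0:8,r1:Mul1,r2:11,r3:Add1,r4:Add2
c7: CDB Mul1=9; issue ADD r0<-Add3 | r0:Add3,r1:9,r2:11,r3:Add1,r4:Add2
c8: CDB Mul2=56; stall | r0:Add3,r1:9,r2:11,r3:Add1,r4:Add2
c9: CDB Add2=-2; issue ADD r2<-Add2 | r0:Add3,r1:9,r2:Add2,r3:Add1,r4:-2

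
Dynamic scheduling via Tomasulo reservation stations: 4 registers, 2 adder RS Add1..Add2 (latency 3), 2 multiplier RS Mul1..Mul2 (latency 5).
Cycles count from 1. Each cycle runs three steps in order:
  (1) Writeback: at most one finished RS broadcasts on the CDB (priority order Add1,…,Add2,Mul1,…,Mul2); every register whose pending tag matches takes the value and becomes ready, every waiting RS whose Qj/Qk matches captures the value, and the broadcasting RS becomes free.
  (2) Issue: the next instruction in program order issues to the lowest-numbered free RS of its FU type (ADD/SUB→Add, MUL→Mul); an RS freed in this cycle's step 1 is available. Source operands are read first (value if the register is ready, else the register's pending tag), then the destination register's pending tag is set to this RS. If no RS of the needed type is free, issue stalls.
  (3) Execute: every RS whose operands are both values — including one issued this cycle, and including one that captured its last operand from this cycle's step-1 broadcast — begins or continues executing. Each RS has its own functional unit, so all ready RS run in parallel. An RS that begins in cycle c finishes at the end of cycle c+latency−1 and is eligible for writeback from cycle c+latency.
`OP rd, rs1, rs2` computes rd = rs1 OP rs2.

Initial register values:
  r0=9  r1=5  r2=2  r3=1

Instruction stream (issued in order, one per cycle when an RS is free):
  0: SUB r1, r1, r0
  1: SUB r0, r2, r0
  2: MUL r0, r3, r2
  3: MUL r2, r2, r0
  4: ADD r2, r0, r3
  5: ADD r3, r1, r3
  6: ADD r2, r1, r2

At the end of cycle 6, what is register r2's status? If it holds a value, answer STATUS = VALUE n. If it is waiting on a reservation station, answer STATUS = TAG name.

STATUS = TAG Add1

cycle 1: issue SUB r1<-Add1 // r0:9,r1:Add1,r2:2,r3:1
cycle 2: issue SUB r0<-Add2 // r0:Add2,r1:Add1,r2:2,r3:1
cycle 3: issue MUL r0<-Mul1 // r0:Mul1,r1:Add1,r2:2,r3:1
cycle 4: CDB Add1=-4; issue MUL r2<-Mul2 // r0:Mul1,r1:-4,r2:Mul2,r3:1
cycle 5: CDB Add2=-7; issue ADD r2<-Add1 // r0:Mul1,r1:-4,r2:Add1,r3:1
cycle 6: issue ADD r3<-Add2 // r0:Mul1,r1:-4,r2:Add1,r3:Add2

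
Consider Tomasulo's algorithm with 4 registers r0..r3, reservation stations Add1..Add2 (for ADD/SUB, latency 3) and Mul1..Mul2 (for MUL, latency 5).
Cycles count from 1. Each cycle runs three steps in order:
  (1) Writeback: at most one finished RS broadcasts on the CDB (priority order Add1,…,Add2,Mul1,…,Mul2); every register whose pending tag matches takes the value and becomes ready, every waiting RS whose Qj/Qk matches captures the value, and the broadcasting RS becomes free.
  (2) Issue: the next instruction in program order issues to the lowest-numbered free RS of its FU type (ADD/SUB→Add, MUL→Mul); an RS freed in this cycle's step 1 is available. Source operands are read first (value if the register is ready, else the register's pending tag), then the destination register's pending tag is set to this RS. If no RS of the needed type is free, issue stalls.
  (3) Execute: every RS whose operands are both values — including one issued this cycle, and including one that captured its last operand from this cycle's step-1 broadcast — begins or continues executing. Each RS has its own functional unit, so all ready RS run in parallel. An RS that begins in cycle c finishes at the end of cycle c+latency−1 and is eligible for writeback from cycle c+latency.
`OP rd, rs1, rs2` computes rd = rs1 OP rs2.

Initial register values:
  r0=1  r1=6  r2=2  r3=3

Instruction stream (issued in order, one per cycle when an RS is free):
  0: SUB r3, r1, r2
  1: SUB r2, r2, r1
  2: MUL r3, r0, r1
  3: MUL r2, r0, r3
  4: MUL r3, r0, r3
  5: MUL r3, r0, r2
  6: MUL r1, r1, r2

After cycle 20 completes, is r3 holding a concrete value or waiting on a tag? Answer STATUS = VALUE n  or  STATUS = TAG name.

STATUS = VALUE 6

  c1: issue SUB r3<-Add1  regs: r0:1,r1:6,r2:2,r3:Add1
  c2: issue SUB r2<-Add2  regs: r0:1,r1:6,r2:Add2,r3:Add1
  c3: issue MUL r3<-Mul1  regs: r0:1,r1:6,r2:Add2,r3:Mul1
  c4: CDB Add1=4; issue MUL r2<-Mul2  regs: r0:1,r1:6,r2:Mul2,r3:Mul1
  c5: CDB Add2=-4; stall  regs: r0:1,r1:6,r2:Mul2,r3:Mul1
  c6: stall  regs: r0:1,r1:6,r2:Mul2,r3:Mul1
  c7: stall  regs: r0:1,r1:6,r2:Mul2,r3:Mul1
  c8: CDB Mul1=6; issue MUL r3<-Mul1  regs: r0:1,r1:6,r2:Mul2,r3:Mul1
  c9: stall  regs: r0:1,r1:6,r2:Mul2,r3:Mul1
  c10: stall  regs: r0:1,r1:6,r2:Mul2,r3:Mul1
  c11: stall  regs: r0:1,r1:6,r2:Mul2,r3:Mul1
  c12: stall  regs: r0:1,r1:6,r2:Mul2,r3:Mul1
  c13: CDB Mul1=6; issue MUL r3<-Mul1  regs: r0:1,r1:6,r2:Mul2,r3:Mul1
  c14: CDB Mul2=6; issue MUL r1<-Mul2  regs: r0:1,r1:Mul2,r2:6,r3:Mul1
  c15: -  regs: r0:1,r1:Mul2,r2:6,r3:Mul1
  c16: -  regs: r0:1,r1:Mul2,r2:6,r3:Mul1
  c17: -  regs: r0:1,r1:Mul2,r2:6,r3:Mul1
  c18: -  regs: r0:1,r1:Mul2,r2:6,r3:Mul1
  c19: CDB Mul1=6  regs: r0:1,r1:Mul2,r2:6,r3:6
  c20: CDB Mul2=36  regs: r0:1,r1:36,r2:6,r3:6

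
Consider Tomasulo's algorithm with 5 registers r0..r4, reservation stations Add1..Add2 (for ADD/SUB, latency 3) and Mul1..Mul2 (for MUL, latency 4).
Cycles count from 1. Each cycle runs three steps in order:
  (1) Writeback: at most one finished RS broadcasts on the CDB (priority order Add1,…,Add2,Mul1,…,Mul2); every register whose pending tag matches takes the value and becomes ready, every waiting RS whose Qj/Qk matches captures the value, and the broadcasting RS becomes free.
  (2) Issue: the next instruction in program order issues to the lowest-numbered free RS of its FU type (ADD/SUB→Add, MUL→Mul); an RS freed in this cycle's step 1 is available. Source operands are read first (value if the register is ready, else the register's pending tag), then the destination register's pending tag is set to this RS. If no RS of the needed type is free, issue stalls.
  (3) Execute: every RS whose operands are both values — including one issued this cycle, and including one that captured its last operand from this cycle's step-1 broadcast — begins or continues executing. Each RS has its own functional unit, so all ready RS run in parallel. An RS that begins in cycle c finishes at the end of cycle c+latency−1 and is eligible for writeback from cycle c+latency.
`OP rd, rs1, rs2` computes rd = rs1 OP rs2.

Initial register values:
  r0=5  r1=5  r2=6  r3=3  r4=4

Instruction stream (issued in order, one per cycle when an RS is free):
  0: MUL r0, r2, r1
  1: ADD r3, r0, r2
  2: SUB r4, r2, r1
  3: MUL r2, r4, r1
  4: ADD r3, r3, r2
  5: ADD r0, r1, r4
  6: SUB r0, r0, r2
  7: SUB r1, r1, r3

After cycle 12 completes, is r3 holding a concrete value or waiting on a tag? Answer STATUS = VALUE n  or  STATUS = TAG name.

STATUS = TAG Add2

  c1: issue MUL r0<-Mul1  regs: r0:Mul1,r1:5,r2:6,r3:3,r4:4
  c2: issue ADD r3<-Add1  regs: r0:Mul1,r1:5,r2:6,r3:Add1,r4:4
  c3: issue SUB r4<-Add2  regs: r0:Mul1,r1:5,r2:6,r3:Add1,r4:Add2
  c4: issue MUL r2<-Mul2  regs: r0:Mul1,r1:5,r2:Mul2,r3:Add1,r4:Add2
  c5: CDB Mul1=30; stall  regs: r0:30,r1:5,r2:Mul2,r3:Add1,r4:Add2
  c6: CDB Add2=1; issue ADD r3<-Add2  regs: r0:30,r1:5,r2:Mul2,r3:Add2,r4:1
  c7: stall  regs: r0:30,r1:5,r2:Mul2,r3:Add2,r4:1
  c8: CDB Add1=36; issue ADD r0<-Add1  regs: r0:Add1,r1:5,r2:Mul2,r3:Add2,r4:1
  c9: stall  regs: r0:Add1,r1:5,r2:Mul2,r3:Add2,r4:1
  c10: CDB Mul2=5; stall  regs: r0:Add1,r1:5,r2:5,r3:Add2,r4:1
  c11: CDB Add1=6; issue SUB r0<-Add1  regs: r0:Add1,r1:5,r2:5,r3:Add2,r4:1
  c12: stall  regs: r0:Add1,r1:5,r2:5,r3:Add2,r4:1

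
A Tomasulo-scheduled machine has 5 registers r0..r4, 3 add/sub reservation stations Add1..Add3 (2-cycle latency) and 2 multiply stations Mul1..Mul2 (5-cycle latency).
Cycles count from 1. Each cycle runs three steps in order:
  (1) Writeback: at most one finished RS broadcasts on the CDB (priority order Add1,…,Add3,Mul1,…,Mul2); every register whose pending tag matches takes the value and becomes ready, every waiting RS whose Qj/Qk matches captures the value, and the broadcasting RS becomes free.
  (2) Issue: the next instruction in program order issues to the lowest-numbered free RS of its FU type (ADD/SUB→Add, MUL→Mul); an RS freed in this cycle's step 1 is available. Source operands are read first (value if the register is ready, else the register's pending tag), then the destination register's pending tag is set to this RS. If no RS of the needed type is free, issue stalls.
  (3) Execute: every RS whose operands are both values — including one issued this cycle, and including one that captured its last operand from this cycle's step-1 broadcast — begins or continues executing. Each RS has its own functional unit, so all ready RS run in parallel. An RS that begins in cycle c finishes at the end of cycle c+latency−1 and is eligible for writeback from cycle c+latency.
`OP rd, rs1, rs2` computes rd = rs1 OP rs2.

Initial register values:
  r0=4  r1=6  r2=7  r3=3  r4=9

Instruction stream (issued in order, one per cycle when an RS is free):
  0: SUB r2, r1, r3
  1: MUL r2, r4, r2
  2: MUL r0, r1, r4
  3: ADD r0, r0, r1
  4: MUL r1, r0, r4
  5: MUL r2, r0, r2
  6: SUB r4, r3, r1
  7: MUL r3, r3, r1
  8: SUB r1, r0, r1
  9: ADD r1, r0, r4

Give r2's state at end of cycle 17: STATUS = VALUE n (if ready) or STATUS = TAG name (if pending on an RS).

STATUS = VALUE 1620

cycle 1: issue SUB r2<-Add1 // r0:4,r1:6,r2:Add1,r3:3,r4:9
cycle 2: issue MUL r2<-Mul1 // r0:4,r1:6,r2:Mul1,r3:3,r4:9
cycle 3: CDB Add1=3; issue MUL r0<-Mul2 // r0:Mul2,r1:6,r2:Mul1,r3:3,r4:9
cycle 4: issue ADD r0<-Add1 // r0:Add1,r1:6,r2:Mul1,r3:3,r4:9
cycle 5: stall // r0:Add1,r1:6,r2:Mul1,r3:3,r4:9
cycle 6: stall // r0:Add1,r1:6,r2:Mul1,r3:3,r4:9
cycle 7: stall // r0:Add1,r1:6,r2:Mul1,r3:3,r4:9
cycle 8: CDB Mul1=27; issue MUL r1<-Mul1 // r0:Add1,r1:Mul1,r2:27,r3:3,r4:9
cycle 9: CDB Mul2=54; issue MUL r2<-Mul2 // r0:Add1,r1:Mul1,r2:Mul2,r3:3,r4:9
cycle 10: issue SUB r4<-Add2 // r0:Add1,r1:Mul1,r2:Mul2,r3:3,r4:Add2
cycle 11: CDB Add1=60; stall // r0:60,r1:Mul1,r2:Mul2,r3:3,r4:Add2
cycle 12: stall // r0:60,r1:Mul1,r2:Mul2,r3:3,r4:Add2
cycle 13: stall // r0:60,r1:Mul1,r2:Mul2,r3:3,r4:Add2
cycle 14: stall // r0:60,r1:Mul1,r2:Mul2,r3:3,r4:Add2
cycle 15: stall // r0:60,r1:Mul1,r2:Mul2,r3:3,r4:Add2
cycle 16: CDB Mul1=540; issue MUL r3<-Mul1 // r0:60,r1:540,r2:Mul2,r3:Mul1,r4:Add2
cycle 17: CDB Mul2=1620; issue SUB r1<-Add1 // r0:60,r1:Add1,r2:1620,r3:Mul1,r4:Add2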